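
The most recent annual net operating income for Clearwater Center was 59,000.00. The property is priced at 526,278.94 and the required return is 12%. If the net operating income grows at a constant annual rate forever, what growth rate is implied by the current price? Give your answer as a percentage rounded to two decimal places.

0.71%

P = D₀(1+g)/(r−g) ⇒ P(r−g) = D₀(1+g) ⇒ g(P+D₀) = P·r − D₀
g = (P·r − D₀)/(P + D₀) = (526,278.94×0.12 − 59,000.00) / (526,278.94 + 59,000.00) = 0.007097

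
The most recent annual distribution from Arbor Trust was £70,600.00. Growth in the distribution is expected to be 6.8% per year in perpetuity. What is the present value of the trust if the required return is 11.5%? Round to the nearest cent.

D₁ = D₀ × (1 + g) = £70,600.00 × 1.068 = £75,400.8000
Growing perpetuity: P = D₁ / (r − g) = £75,400.8000 / (0.115 − 0.068) = £1,604,272.34

£1604272.34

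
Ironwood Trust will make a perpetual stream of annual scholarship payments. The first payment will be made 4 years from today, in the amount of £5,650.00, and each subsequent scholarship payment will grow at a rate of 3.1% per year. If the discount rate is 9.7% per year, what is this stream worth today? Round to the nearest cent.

Value at end of year 3: C₁ / (r − g) = £5,650.00 / (0.097 − 0.031) = £85,606.0606
Discount to today: PV = £85,606.0606 / (1 + 0.097)^3 = £85,606.0606 / 1.320140 = £64,846.21

£64846.21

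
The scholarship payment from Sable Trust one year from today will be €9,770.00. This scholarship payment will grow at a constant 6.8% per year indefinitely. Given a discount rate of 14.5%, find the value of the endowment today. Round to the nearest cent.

€126883.12

Growing perpetuity: P = D₁ / (r − g) = €9,770.0000 / (0.145 − 0.068) = €126,883.12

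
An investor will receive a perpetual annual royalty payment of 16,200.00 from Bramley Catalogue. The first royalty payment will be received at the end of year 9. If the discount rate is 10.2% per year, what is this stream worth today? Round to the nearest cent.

73023.41

Value at end of year 8: C / r = 16,200.00 / 0.102 = 158,823.5294
Discount to today: PV = 158,823.5294 / (1 + 0.102)^8 = 158,823.5294 / 2.174967 = 73,023.41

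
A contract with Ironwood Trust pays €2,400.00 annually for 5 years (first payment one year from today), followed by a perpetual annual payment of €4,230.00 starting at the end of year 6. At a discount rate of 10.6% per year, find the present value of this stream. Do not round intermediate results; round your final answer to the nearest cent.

PV of 5-year annuity: €2,400.00 × [1 − (1+0.106)^−5] / 0.106 = 8960.13460
Perpetuity value at year 5: €4,230.00 / 0.106 = 39905.66038
PV of perpetuity: 39905.66038 / (1+0.106)^5 = 24113.42315
Total PV = 8960.13460 + 24113.42315 = 33073.55775

€33073.56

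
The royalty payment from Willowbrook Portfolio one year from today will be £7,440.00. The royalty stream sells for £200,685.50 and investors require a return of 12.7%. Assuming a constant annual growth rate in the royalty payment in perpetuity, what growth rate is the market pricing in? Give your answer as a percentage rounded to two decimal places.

8.99%

P = D₁/(r−g) ⇒ g = r − D₁/P = 0.127 − £7,440.00/£200,685.50 = 0.089927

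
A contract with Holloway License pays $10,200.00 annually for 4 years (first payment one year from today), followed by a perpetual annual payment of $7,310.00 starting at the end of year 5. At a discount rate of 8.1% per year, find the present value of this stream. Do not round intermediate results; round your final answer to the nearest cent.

PV of 4-year annuity: $10,200.00 × [1 − (1+0.081)^−4] / 0.081 = 33708.63133
Perpetuity value at year 4: $7,310.00 / 0.081 = 90246.91358
PV of perpetuity: 90246.91358 / (1+0.081)^4 = 66089.06113
Total PV = 33708.63133 + 66089.06113 = 99797.69246

$99797.69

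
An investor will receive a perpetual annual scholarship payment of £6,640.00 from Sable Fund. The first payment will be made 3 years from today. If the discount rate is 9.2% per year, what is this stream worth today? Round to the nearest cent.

Value at end of year 2: C / r = £6,640.00 / 0.092 = £72,173.9130
Discount to today: PV = £72,173.9130 / (1 + 0.092)^2 = £72,173.9130 / 1.192464 = £60,525.02

£60525.02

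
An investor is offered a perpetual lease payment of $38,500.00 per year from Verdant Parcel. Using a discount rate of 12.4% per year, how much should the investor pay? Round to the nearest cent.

Level perpetuity: PV = C / r = $38,500.00 / 0.124 = $310,483.87

$310483.87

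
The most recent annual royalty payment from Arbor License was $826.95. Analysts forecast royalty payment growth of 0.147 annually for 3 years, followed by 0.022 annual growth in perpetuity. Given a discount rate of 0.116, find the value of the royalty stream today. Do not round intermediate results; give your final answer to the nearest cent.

D_1 = 948.51165
D_2 = 1087.94286
D_3 = 1247.87046
Terminal value at year 3: TV = D_3×(1+g_2)/(r−g_2) = 1275.32361/0.094 = 13567.27248
P_0 = D_1/(1+r)^1 + D_2/(1+r)^2 + D_3/(1+r)^3 + TV/(1+r)^3
    = 849.92083 + 873.52975 + 897.79446 + 9761.12701 = 12382.37205

$12382.37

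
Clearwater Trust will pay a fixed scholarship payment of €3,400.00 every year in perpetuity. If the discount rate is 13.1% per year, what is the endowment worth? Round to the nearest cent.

Level perpetuity: PV = C / r = €3,400.00 / 0.131 = €25,954.20

€25954.20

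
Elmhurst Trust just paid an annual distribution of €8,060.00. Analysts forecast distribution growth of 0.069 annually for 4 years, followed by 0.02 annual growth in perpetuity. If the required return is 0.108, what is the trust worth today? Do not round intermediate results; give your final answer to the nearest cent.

D_1 = 8616.14000
D_2 = 9210.65366
D_3 = 9846.18876
D_4 = 10525.57579
Terminal value at year 4: TV = D_4×(1+g_2)/(r−g_2) = 10736.08730/0.088 = 122000.99208
P_0 = D_1/(1+r)^1 + D_2/(1+r)^2 + D_3/(1+r)^3 + D_4/(1+r)^4 + TV/(1+r)^4
    = 7776.29964 + 7502.58512 + 7238.50496 + 6983.72004 + 80947.66406 = 110448.77382

€110448.77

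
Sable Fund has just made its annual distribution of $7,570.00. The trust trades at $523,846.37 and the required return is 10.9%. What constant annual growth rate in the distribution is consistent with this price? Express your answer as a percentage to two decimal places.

9.32%

P = D₀(1+g)/(r−g) ⇒ P(r−g) = D₀(1+g) ⇒ g(P+D₀) = P·r − D₀
g = (P·r − D₀)/(P + D₀) = ($523,846.37×0.109 − $7,570.00) / ($523,846.37 + $7,570.00) = 0.093202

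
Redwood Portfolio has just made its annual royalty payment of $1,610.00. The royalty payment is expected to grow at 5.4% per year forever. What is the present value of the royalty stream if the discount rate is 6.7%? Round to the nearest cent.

D₁ = D₀ × (1 + g) = $1,610.00 × 1.054 = $1,696.9400
Growing perpetuity: P = D₁ / (r − g) = $1,696.9400 / (0.067 − 0.054) = $130,533.85

$130533.85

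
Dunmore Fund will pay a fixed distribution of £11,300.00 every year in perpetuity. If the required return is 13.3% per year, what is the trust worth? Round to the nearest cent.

Level perpetuity: PV = C / r = £11,300.00 / 0.133 = £84,962.41

£84962.41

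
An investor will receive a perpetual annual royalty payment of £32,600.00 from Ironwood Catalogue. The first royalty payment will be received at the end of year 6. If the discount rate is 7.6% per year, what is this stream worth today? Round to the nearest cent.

Value at end of year 5: C / r = £32,600.00 / 0.076 = £428,947.3684
Discount to today: PV = £428,947.3684 / (1 + 0.076)^5 = £428,947.3684 / 1.442319 = £297,401.16

£297401.16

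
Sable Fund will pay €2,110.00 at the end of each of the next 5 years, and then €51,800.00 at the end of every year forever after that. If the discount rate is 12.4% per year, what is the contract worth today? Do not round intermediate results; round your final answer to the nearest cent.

€240381.45

PV of 5-year annuity: €2,110.00 × [1 − (1+0.124)^−5] / 0.124 = 7531.30640
Perpetuity value at year 5: €51,800.00 / 0.124 = 417741.93548
PV of perpetuity: 417741.93548 / (1+0.124)^5 = 232850.14806
Total PV = 7531.30640 + 232850.14806 = 240381.45446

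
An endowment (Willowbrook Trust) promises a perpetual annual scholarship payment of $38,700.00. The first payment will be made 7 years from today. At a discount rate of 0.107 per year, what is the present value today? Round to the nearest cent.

Value at end of year 6: C / r = $38,700.00 / 0.107 = $361,682.2430
Discount to today: PV = $361,682.2430 / (1 + 0.107)^6 = $361,682.2430 / 1.840288 = $196,535.71

$196535.71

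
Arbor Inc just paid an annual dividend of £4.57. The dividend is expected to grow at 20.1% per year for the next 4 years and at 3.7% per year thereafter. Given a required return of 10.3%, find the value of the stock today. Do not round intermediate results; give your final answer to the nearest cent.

£123.65

D_1 = 5.48857
D_2 = 6.59177
D_3 = 7.91672
D_4 = 9.50798
Terminal value at year 4: TV = D_4×(1+g_2)/(r−g_2) = 9.85977/0.066 = 149.39052
P_0 = D_1/(1+r)^1 + D_2/(1+r)^2 + D_3/(1+r)^3 + D_4/(1+r)^4 + TV/(1+r)^4
    = 4.97604 + 5.41815 + 5.89955 + 6.42371 + 100.93017 = 123.64762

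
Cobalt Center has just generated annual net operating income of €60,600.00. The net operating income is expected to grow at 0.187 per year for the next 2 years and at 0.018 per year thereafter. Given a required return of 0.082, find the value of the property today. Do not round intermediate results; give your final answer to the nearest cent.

D_1 = 71932.20000
D_2 = 85383.52140
Terminal value at year 2: TV = D_2×(1+g_2)/(r−g_2) = 86920.42479/0.064 = 1358131.63727
P_0 = D_1/(1+r)^1 + D_2/(1+r)^2 + TV/(1+r)^2
    = 66480.77634 + 72932.23800 + 1160078.41068 = 1299491.42502

€1299491.43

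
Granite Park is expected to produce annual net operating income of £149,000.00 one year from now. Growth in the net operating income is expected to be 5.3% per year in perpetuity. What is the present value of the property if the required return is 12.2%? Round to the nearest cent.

Growing perpetuity: P = D₁ / (r − g) = £149,000.0000 / (0.122 − 0.053) = £2,159,420.29

£2159420.29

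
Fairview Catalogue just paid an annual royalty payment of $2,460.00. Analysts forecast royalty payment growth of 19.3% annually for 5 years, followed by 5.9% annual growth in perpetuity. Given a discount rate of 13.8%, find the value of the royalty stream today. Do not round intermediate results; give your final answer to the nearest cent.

D_1 = 2934.78000
D_2 = 3501.19254
D_3 = 4176.92270
D_4 = 4983.06878
D_5 = 5944.80106
Terminal value at year 5: TV = D_5×(1+g_2)/(r−g_2) = 6295.54432/0.079 = 79690.43441
P_0 = D_1/(1+r)^1 + D_2/(1+r)^2 + D_3/(1+r)^3 + D_4/(1+r)^4 + D_5/(1+r)^5 + TV/(1+r)^5
    = 2578.89279 + 2703.53173 + 2834.19451 + 2971.17227 + 3114.77023 + 41753.69207 = 55956.25360

$55956.25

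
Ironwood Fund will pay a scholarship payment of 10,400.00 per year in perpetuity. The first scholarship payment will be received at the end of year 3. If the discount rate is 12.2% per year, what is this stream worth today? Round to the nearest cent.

67715.45

Value at end of year 2: C / r = 10,400.00 / 0.122 = 85,245.9016
Discount to today: PV = 85,245.9016 / (1 + 0.122)^2 = 85,245.9016 / 1.258884 = 67,715.45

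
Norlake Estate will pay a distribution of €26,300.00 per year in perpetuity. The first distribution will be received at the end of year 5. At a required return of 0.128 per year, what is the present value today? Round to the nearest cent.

€126913.96

Value at end of year 4: C / r = €26,300.00 / 0.128 = €205,468.7500
Discount to today: PV = €205,468.7500 / (1 + 0.128)^4 = €205,468.7500 / 1.618961 = €126,913.96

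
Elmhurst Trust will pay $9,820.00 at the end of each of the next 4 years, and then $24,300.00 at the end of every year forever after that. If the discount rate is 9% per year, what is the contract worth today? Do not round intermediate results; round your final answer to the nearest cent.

$223088.86

PV of 4-year annuity: $9,820.00 × [1 − (1+0.09)^−4] / 0.09 = 31814.04919
Perpetuity value at year 4: $24,300.00 / 0.09 = 270000.00000
PV of perpetuity: 270000.00000 / (1+0.09)^4 = 191274.80699
Total PV = 31814.04919 + 191274.80699 = 223088.85618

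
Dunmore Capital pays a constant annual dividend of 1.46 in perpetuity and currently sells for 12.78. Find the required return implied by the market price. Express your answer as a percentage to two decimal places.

P = C/r ⇒ r = C/P = 1.46/12.78 = 0.114241

11.42%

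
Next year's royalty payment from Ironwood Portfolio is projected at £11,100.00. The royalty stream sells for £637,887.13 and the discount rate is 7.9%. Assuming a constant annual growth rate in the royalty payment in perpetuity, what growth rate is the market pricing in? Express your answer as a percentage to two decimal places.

P = D₁/(r−g) ⇒ g = r − D₁/P = 0.079 − £11,100.00/£637,887.13 = 0.061599

6.16%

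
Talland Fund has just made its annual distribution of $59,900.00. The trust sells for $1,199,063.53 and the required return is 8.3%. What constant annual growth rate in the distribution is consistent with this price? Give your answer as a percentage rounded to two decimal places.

P = D₀(1+g)/(r−g) ⇒ P(r−g) = D₀(1+g) ⇒ g(P+D₀) = P·r − D₀
g = (P·r − D₀)/(P + D₀) = ($1,199,063.53×0.083 − $59,900.00) / ($1,199,063.53 + $59,900.00) = 0.031472

3.15%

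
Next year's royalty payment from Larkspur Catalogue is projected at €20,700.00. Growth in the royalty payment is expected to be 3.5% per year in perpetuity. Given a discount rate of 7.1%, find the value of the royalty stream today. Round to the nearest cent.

€575000.00

Growing perpetuity: P = D₁ / (r − g) = €20,700.0000 / (0.071 − 0.035) = €575,000.00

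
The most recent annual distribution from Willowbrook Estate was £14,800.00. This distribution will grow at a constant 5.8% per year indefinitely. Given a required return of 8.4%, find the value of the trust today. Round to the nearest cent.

D₁ = D₀ × (1 + g) = £14,800.00 × 1.058 = £15,658.4000
Growing perpetuity: P = D₁ / (r − g) = £15,658.4000 / (0.084 − 0.058) = £602,246.15

£602246.15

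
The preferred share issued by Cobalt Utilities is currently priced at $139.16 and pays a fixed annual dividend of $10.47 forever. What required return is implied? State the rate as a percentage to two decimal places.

7.52%

P = C/r ⇒ r = C/P = $10.47/$139.16 = 0.075237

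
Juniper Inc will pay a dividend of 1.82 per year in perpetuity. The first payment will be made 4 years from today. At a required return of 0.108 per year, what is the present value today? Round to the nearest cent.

12.39

Value at end of year 3: C / r = 1.82 / 0.108 = 16.8519
Discount to today: PV = 16.8519 / (1 + 0.108)^3 = 16.8519 / 1.360252 = 12.39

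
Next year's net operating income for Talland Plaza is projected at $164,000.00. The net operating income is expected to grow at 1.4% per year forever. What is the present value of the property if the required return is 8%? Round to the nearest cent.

$2484848.48

Growing perpetuity: P = D₁ / (r − g) = $164,000.0000 / (0.08 − 0.014) = $2,484,848.48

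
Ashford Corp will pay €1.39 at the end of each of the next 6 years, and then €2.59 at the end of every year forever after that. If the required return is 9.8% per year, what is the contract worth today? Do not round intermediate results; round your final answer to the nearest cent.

PV of 6-year annuity: €1.39 × [1 − (1+0.098)^−6] / 0.098 = 6.08946
Perpetuity value at year 6: €2.59 / 0.098 = 26.42857
PV of perpetuity: 26.42857 / (1+0.098)^6 = 15.08202
Total PV = 6.08946 + 15.08202 = 21.17148

€21.17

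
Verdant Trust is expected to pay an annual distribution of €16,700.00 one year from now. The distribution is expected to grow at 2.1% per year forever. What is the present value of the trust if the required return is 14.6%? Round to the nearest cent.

€133600.00

Growing perpetuity: P = D₁ / (r − g) = €16,700.0000 / (0.146 − 0.021) = €133,600.00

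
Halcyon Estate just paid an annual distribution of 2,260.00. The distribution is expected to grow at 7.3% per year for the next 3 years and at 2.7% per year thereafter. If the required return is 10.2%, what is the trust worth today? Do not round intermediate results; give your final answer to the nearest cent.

D_1 = 2424.98000
D_2 = 2602.00354
D_3 = 2791.94980
Terminal value at year 3: TV = D_3×(1+g_2)/(r−g_2) = 2867.33244/0.075 = 38231.09924
P_0 = D_1/(1+r)^1 + D_2/(1+r)^2 + D_3/(1+r)^3 + TV/(1+r)^3
    = 2200.52632 + 2142.61773 + 2086.23305 + 28567.48458 = 34996.86168

34996.86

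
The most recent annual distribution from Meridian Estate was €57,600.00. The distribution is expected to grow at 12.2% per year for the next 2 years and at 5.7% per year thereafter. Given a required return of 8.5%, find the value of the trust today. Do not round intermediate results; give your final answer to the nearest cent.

€2446388.41

D_1 = 64627.20000
D_2 = 72511.71840
Terminal value at year 2: TV = D_2×(1+g_2)/(r−g_2) = 76644.88635/0.028 = 2737317.36960
P_0 = D_1/(1+r)^1 + D_2/(1+r)^2 + TV/(1+r)^2
    = 59564.23963 + 61595.46255 + 2325228.71125 = 2446388.41343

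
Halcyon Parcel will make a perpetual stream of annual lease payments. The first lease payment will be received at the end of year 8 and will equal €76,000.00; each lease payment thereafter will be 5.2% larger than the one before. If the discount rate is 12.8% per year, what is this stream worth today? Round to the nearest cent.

Value at end of year 7: C₁ / (r − g) = €76,000.00 / (0.128 − 0.052) = €1,000,000.0000
Discount to today: PV = €1,000,000.0000 / (1 + 0.128)^7 = €1,000,000.0000 / 2.323612 = €430,364.36

€430364.36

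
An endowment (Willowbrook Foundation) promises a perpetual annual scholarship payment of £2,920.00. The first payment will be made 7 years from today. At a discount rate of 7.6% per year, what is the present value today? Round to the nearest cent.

Value at end of year 6: C / r = £2,920.00 / 0.076 = £38,421.0526
Discount to today: PV = £38,421.0526 / (1 + 0.076)^6 = £38,421.0526 / 1.551935 = £24,756.86

£24756.86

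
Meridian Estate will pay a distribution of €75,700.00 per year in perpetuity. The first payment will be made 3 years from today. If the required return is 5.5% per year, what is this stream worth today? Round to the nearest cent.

Value at end of year 2: C / r = €75,700.00 / 0.055 = €1,376,363.6364
Discount to today: PV = €1,376,363.6364 / (1 + 0.055)^2 = €1,376,363.6364 / 1.113025 = €1,236,597.23

€1236597.23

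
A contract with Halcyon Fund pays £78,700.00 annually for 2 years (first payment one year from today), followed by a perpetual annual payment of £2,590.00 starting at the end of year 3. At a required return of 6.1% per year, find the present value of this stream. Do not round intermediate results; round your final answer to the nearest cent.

PV of 2-year annuity: £78,700.00 × [1 − (1+0.061)^−2] / 0.061 = 144086.05685
Perpetuity value at year 2: £2,590.00 / 0.061 = 42459.01639
PV of perpetuity: 42459.01639 / (1+0.061)^2 = 37717.17539
Total PV = 144086.05685 + 37717.17539 = 181803.23223

£181803.23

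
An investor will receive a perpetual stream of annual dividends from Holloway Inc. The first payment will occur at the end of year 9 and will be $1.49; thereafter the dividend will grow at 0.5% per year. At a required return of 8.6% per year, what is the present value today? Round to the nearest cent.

Value at end of year 8: C₁ / (r − g) = $1.49 / (0.086 − 0.005) = $18.3951
Discount to today: PV = $18.3951 / (1 + 0.086)^8 = $18.3951 / 1.934811 = $9.51

$9.51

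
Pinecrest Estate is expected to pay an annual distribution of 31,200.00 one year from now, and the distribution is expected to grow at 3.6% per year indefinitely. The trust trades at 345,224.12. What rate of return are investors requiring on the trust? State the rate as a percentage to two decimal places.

P = D₁/(r − g) ⇒ r = D₁/P + g = 31,200.0000/345,224.12 + 0.036 = 0.090376 + 0.036 = 0.126376

12.64%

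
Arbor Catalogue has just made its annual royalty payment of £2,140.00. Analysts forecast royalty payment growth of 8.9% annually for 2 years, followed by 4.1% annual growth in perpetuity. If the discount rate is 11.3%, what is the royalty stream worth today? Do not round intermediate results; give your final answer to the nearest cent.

£33763.40

D_1 = 2330.46000
D_2 = 2537.87094
Terminal value at year 2: TV = D_2×(1+g_2)/(r−g_2) = 2641.92365/0.072 = 36693.38401
P_0 = D_1/(1+r)^1 + D_2/(1+r)^2 + TV/(1+r)^2
    = 2093.85445 + 2048.70395 + 29620.84457 = 33763.40296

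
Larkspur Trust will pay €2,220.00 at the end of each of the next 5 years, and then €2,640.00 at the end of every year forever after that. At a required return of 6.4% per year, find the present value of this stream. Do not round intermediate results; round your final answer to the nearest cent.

PV of 5-year annuity: €2,220.00 × [1 − (1+0.064)^−5] / 0.064 = 9250.56029
Perpetuity value at year 5: €2,640.00 / 0.064 = 41250.00000
PV of perpetuity: 41250.00000 / (1+0.064)^5 = 30249.33371
Total PV = 9250.56029 + 30249.33371 = 39499.89400

€39499.89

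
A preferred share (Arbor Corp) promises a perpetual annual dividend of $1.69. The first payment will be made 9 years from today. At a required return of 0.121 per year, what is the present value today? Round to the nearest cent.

$5.60

Value at end of year 8: C / r = $1.69 / 0.121 = $13.9669
Discount to today: PV = $13.9669 / (1 + 0.121)^8 = $13.9669 / 2.493704 = $5.60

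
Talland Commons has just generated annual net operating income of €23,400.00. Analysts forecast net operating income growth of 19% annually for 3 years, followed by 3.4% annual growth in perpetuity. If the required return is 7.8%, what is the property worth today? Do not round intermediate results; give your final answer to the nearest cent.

€825545.25

D_1 = 27846.00000
D_2 = 33136.74000
D_3 = 39432.72060
Terminal value at year 3: TV = D_3×(1+g_2)/(r−g_2) = 40773.43310/0.044 = 926668.93410
P_0 = D_1/(1+r)^1 + D_2/(1+r)^2 + D_3/(1+r)^3 + TV/(1+r)^3
    = 25831.16883 + 28514.92663 + 31477.51641 + 739721.63568 = 825545.24755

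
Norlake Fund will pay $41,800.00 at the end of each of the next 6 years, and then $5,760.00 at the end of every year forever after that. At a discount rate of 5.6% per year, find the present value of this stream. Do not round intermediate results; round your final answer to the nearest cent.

$282326.78

PV of 6-year annuity: $41,800.00 × [1 − (1+0.056)^−6] / 0.056 = 208152.90715
Perpetuity value at year 6: $5,760.00 / 0.056 = 102857.14286
PV of perpetuity: 102857.14286 / (1+0.056)^6 = 74173.87144
Total PV = 208152.90715 + 74173.87144 = 282326.77859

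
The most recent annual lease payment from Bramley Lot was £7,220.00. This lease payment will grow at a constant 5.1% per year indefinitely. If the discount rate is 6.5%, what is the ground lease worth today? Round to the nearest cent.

£542015.71

D₁ = D₀ × (1 + g) = £7,220.00 × 1.051 = £7,588.2200
Growing perpetuity: P = D₁ / (r − g) = £7,588.2200 / (0.065 − 0.051) = £542,015.71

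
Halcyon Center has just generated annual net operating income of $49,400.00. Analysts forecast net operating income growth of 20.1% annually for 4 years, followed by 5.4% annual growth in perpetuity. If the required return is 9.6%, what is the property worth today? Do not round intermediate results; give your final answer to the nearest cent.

D_1 = 59329.40000
D_2 = 71254.60940
D_3 = 85576.78589
D_4 = 102777.71985
Terminal value at year 4: TV = D_4×(1+g_2)/(r−g_2) = 108327.71673/0.042 = 2579231.35060
P_0 = D_1/(1+r)^1 + D_2/(1+r)^2 + D_3/(1+r)^3 + D_4/(1+r)^4 + TV/(1+r)^4
    = 54132.66423 + 59318.73152 + 65001.63919 + 71228.98601 + 1787508.36325 = 2037190.38421

$2037190.38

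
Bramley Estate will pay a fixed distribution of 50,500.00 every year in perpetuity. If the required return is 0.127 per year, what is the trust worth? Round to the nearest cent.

Level perpetuity: PV = C / r = 50,500.00 / 0.127 = 397,637.80

397637.80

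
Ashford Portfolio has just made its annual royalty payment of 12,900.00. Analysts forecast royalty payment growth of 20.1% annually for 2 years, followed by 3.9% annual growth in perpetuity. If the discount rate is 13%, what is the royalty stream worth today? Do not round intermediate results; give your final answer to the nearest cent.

194659.41

D_1 = 15492.90000
D_2 = 18606.97290
Terminal value at year 2: TV = D_2×(1+g_2)/(r−g_2) = 19332.64484/0.091 = 212446.64663
P_0 = D_1/(1+r)^1 + D_2/(1+r)^2 + TV/(1+r)^2
    = 13710.53097 + 14571.98911 + 166376.88670 = 194659.40679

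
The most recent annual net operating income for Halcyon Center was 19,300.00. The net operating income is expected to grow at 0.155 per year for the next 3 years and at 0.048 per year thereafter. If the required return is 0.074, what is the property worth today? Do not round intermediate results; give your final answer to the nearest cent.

D_1 = 22291.50000
D_2 = 25746.68250
D_3 = 29737.41829
Terminal value at year 3: TV = D_3×(1+g_2)/(r−g_2) = 31164.81437/0.026 = 1198646.70636
P_0 = D_1/(1+r)^1 + D_2/(1+r)^2 + D_3/(1+r)^3 + TV/(1+r)^3
    = 20755.58659 + 22320.95206 + 24004.37582 + 967560.99460 = 1034641.90907

1034641.91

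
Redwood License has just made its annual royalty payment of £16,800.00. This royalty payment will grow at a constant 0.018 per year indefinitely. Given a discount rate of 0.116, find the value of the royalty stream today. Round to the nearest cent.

£174514.29

D₁ = D₀ × (1 + g) = £16,800.00 × 1.018 = £17,102.4000
Growing perpetuity: P = D₁ / (r − g) = £17,102.4000 / (0.116 − 0.018) = £174,514.29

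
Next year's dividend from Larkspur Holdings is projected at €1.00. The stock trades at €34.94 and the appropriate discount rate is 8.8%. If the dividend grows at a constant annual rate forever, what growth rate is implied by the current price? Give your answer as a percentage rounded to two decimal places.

5.94%

P = D₁/(r−g) ⇒ g = r − D₁/P = 0.088 − €1.00/€34.94 = 0.059380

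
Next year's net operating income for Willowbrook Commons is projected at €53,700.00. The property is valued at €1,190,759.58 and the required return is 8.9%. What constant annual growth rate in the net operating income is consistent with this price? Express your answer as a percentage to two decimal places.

P = D₁/(r−g) ⇒ g = r − D₁/P = 0.089 − €53,700.00/€1,190,759.58 = 0.043903

4.39%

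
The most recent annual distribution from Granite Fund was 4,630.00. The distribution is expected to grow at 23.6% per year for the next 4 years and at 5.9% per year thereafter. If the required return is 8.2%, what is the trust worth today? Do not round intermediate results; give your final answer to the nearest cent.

D_1 = 5722.68000
D_2 = 7073.23248
D_3 = 8742.51535
D_4 = 10805.74897
Terminal value at year 4: TV = D_4×(1+g_2)/(r−g_2) = 11443.28816/0.023 = 497534.26764
P_0 = D_1/(1+r)^1 + D_2/(1+r)^2 + D_3/(1+r)^3 + D_4/(1+r)^4 + TV/(1+r)^4
    = 5288.98336 + 6041.75918 + 6901.67685 + 7883.98576 + 363006.12675 = 389122.53190

389122.53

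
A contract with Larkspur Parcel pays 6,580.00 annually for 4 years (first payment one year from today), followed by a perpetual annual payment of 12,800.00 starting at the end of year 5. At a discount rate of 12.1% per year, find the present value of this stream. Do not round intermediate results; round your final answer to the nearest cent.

86932.53

PV of 4-year annuity: 6,580.00 × [1 − (1+0.121)^−4] / 0.121 = 19943.73919
Perpetuity value at year 4: 12,800.00 / 0.121 = 105785.12397
PV of perpetuity: 105785.12397 / (1+0.121)^4 = 66988.79241
Total PV = 19943.73919 + 66988.79241 = 86932.53160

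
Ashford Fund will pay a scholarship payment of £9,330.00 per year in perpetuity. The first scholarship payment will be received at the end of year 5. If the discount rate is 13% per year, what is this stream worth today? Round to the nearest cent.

£44017.41

Value at end of year 4: C / r = £9,330.00 / 0.13 = £71,769.2308
Discount to today: PV = £71,769.2308 / (1 + 0.13)^4 = £71,769.2308 / 1.630474 = £44,017.41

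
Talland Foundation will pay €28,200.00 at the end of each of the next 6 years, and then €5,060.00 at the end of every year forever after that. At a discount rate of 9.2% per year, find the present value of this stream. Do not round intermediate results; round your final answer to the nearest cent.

PV of 6-year annuity: €28,200.00 × [1 − (1+0.092)^−6] / 0.092 = 125752.11677
Perpetuity value at year 6: €5,060.00 / 0.092 = 55000.00000
PV of perpetuity: 55000.00000 / (1+0.092)^6 = 32435.96770
Total PV = 125752.11677 + 32435.96770 = 158188.08447

€158188.08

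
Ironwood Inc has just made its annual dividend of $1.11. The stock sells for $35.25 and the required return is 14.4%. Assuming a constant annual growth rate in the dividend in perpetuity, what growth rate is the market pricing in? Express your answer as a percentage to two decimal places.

10.91%

P = D₀(1+g)/(r−g) ⇒ P(r−g) = D₀(1+g) ⇒ g(P+D₀) = P·r − D₀
g = (P·r − D₀)/(P + D₀) = ($35.25×0.144 − $1.11) / ($35.25 + $1.11) = 0.109076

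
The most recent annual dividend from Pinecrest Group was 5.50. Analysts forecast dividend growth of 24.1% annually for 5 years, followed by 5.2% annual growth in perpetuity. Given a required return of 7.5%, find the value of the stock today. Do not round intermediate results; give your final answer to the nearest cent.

558.97

D_1 = 6.82550
D_2 = 8.47045
D_3 = 10.51182
D_4 = 13.04517
D_5 = 16.18906
Terminal value at year 5: TV = D_5×(1+g_2)/(r−g_2) = 17.03089/0.023 = 740.47347
P_0 = D_1/(1+r)^1 + D_2/(1+r)^2 + D_3/(1+r)^3 + D_4/(1+r)^4 + D_5/(1+r)^5 + TV/(1+r)^5
    = 6.34930 + 7.32975 + 8.46160 + 9.76823 + 11.27663 + 515.78318 = 558.96870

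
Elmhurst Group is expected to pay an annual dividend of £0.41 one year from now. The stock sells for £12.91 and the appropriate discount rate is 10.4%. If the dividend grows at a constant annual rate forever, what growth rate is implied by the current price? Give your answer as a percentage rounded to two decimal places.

7.22%

P = D₁/(r−g) ⇒ g = r − D₁/P = 0.104 − £0.41/£12.91 = 0.072242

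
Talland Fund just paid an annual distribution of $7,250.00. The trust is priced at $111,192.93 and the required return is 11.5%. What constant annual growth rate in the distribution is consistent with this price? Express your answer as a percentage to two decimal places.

P = D₀(1+g)/(r−g) ⇒ P(r−g) = D₀(1+g) ⇒ g(P+D₀) = P·r − D₀
g = (P·r − D₀)/(P + D₀) = ($111,192.93×0.115 − $7,250.00) / ($111,192.93 + $7,250.00) = 0.046750

4.67%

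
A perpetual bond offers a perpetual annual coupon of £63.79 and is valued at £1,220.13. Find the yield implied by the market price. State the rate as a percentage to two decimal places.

5.23%

P = C/r ⇒ r = C/P = £63.79/£1,220.13 = 0.052281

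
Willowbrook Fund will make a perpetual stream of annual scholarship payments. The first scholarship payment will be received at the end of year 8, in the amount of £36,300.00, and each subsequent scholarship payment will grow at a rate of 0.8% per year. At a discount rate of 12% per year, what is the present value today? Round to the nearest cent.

£146609.61

Value at end of year 7: C₁ / (r − g) = £36,300.00 / (0.12 − 0.008) = £324,107.1429
Discount to today: PV = £324,107.1429 / (1 + 0.12)^7 = £324,107.1429 / 2.210681 = £146,609.61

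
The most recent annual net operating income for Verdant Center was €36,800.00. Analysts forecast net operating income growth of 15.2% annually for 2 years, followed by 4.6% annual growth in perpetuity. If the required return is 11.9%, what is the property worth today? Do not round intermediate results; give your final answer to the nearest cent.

€635745.71

D_1 = 42393.60000
D_2 = 48837.42720
Terminal value at year 2: TV = D_2×(1+g_2)/(r−g_2) = 51083.94885/0.073 = 699780.12125
P_0 = D_1/(1+r)^1 + D_2/(1+r)^2 + TV/(1+r)^2
    = 37885.25469 + 39002.51421 + 558857.94339 = 635745.71229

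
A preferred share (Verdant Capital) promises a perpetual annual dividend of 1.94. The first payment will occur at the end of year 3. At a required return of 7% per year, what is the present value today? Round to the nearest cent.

Value at end of year 2: C / r = 1.94 / 0.07 = 27.7143
Discount to today: PV = 27.7143 / (1 + 0.07)^2 = 27.7143 / 1.144900 = 24.21

24.21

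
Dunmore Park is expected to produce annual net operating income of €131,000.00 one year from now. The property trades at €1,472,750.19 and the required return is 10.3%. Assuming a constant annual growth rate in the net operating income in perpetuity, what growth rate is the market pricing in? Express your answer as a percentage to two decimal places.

P = D₁/(r−g) ⇒ g = r − D₁/P = 0.103 − €131,000.00/€1,472,750.19 = 0.014051

1.41%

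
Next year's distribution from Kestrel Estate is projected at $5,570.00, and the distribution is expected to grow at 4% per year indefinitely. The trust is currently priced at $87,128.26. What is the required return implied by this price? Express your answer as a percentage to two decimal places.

10.39%

P = D₁/(r − g) ⇒ r = D₁/P + g = $5,570.0000/$87,128.26 + 0.04 = 0.063929 + 0.04 = 0.103929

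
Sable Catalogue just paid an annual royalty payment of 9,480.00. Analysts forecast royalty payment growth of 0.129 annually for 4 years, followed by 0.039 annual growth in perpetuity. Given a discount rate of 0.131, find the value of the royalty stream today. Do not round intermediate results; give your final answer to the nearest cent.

D_1 = 10702.92000
D_2 = 12083.59668
D_3 = 13642.38065
D_4 = 15402.24776
Terminal value at year 4: TV = D_4×(1+g_2)/(r−g_2) = 16002.93542/0.092 = 173944.95020
P_0 = D_1/(1+r)^1 + D_2/(1+r)^2 + D_3/(1+r)^3 + D_4/(1+r)^4 + TV/(1+r)^4
    = 9463.23607 + 9446.50179 + 9429.79710 + 9413.12195 + 106306.88816 = 144059.54508

144059.55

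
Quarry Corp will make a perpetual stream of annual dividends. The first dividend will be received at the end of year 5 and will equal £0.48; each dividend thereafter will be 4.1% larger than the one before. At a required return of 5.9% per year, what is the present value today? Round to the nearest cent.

£21.20

Value at end of year 4: C₁ / (r − g) = £0.48 / (0.059 − 0.041) = £26.6667
Discount to today: PV = £26.6667 / (1 + 0.059)^4 = £26.6667 / 1.257720 = £21.20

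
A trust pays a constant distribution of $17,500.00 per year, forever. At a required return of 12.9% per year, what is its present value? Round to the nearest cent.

Level perpetuity: PV = C / r = $17,500.00 / 0.129 = $135,658.91

$135658.91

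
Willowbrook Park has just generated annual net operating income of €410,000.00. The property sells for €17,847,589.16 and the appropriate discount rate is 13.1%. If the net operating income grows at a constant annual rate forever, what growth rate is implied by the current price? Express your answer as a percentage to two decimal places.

P = D₀(1+g)/(r−g) ⇒ P(r−g) = D₀(1+g) ⇒ g(P+D₀) = P·r − D₀
g = (P·r − D₀)/(P + D₀) = (€17,847,589.16×0.131 − €410,000.00) / (€17,847,589.16 + €410,000.00) = 0.105602

10.56%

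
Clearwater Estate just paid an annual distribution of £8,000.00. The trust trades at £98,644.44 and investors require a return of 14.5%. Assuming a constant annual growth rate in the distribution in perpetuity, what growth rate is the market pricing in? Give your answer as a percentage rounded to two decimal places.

5.91%

P = D₀(1+g)/(r−g) ⇒ P(r−g) = D₀(1+g) ⇒ g(P+D₀) = P·r − D₀
g = (P·r − D₀)/(P + D₀) = (£98,644.44×0.145 − £8,000.00) / (£98,644.44 + £8,000.00) = 0.059107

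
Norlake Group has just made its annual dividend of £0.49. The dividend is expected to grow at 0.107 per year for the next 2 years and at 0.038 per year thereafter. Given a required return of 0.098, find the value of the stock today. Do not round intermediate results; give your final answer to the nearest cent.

D_1 = 0.54243
D_2 = 0.60047
Terminal value at year 2: TV = D_2×(1+g_2)/(r−g_2) = 0.62329/0.06 = 10.38813
P_0 = D_1/(1+r)^1 + D_2/(1+r)^2 + TV/(1+r)^2
    = 0.49402 + 0.49807 + 8.61654 = 9.60862

£9.61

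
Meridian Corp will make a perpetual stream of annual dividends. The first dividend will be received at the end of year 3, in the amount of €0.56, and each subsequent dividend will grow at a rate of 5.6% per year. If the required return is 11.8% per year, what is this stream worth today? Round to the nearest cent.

Value at end of year 2: C₁ / (r − g) = €0.56 / (0.118 − 0.056) = €9.0323
Discount to today: PV = €9.0323 / (1 + 0.118)^2 = €9.0323 / 1.249924 = €7.23

€7.23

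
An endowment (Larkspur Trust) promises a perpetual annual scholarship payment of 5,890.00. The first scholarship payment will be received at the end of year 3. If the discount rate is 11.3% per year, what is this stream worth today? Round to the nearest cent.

42077.17

Value at end of year 2: C / r = 5,890.00 / 0.113 = 52,123.8938
Discount to today: PV = 52,123.8938 / (1 + 0.113)^2 = 52,123.8938 / 1.238769 = 42,077.17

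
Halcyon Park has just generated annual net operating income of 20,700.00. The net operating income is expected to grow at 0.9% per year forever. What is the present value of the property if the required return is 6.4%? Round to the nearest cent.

D₁ = D₀ × (1 + g) = 20,700.00 × 1.009 = 20,886.3000
Growing perpetuity: P = D₁ / (r − g) = 20,886.3000 / (0.064 − 0.009) = 379,750.91

379750.91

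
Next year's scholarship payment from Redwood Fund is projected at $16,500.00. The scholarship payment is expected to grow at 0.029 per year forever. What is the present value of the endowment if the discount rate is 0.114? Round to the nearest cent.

$194117.65

Growing perpetuity: P = D₁ / (r − g) = $16,500.0000 / (0.114 − 0.029) = $194,117.65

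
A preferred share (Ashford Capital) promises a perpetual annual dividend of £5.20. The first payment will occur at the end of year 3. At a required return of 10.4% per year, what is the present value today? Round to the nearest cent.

£41.02

Value at end of year 2: C / r = £5.20 / 0.104 = £50.0000
Discount to today: PV = £50.0000 / (1 + 0.104)^2 = £50.0000 / 1.218816 = £41.02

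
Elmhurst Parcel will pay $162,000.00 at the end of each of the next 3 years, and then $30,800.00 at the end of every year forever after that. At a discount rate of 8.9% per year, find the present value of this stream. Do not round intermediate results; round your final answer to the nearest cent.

$678766.05

PV of 3-year annuity: $162,000.00 × [1 − (1+0.089)^−3] / 0.089 = 410801.67277
Perpetuity value at year 3: $30,800.00 / 0.089 = 346067.41573
PV of perpetuity: 346067.41573 / (1+0.089)^3 = 267964.38165
Total PV = 410801.67277 + 267964.38165 = 678766.05442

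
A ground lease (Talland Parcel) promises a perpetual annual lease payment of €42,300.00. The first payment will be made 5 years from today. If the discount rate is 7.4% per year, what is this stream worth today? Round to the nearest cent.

€429626.96

Value at end of year 4: C / r = €42,300.00 / 0.074 = €571,621.6216
Discount to today: PV = €571,621.6216 / (1 + 0.074)^4 = €571,621.6216 / 1.330507 = €429,626.96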